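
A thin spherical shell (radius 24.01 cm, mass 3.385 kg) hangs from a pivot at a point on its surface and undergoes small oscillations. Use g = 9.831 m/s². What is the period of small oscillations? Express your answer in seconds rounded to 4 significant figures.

I_cm = (2/3)mr² = 0.13009 kg·m². The pivot is at distance d = 0.2401 m from the centre of mass.
By the parallel-axis theorem, I = I_cm + md² = 0.13009 + 0.19514 = 0.32523 kg·m².
T = 2π√(I/(mgd)) = 2π√(0.32523/(3.385 × 9.831 × 0.2401)) = 1.268 s.

1.268 s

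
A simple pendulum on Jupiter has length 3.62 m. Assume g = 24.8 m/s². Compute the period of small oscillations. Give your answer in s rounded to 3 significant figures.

2.40 s

T = 2π√(L/g) = 2π√(3.62/24.8) = 2π × 0.3821 = 2.40 s.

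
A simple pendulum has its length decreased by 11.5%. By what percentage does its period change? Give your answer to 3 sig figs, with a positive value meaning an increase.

T ∝ √L, so T'/T = √(0.8850) = 0.9407.
Percentage change in T = (0.9407 − 1) × 100% = -5.93%.

-5.93%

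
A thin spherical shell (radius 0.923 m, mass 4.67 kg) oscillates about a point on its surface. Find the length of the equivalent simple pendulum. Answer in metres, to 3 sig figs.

1.54 m

The equivalent simple-pendulum length is L_eq = I/(md), where I is about the pivot and d = 0.9230 m.
I_cm = (2/3)mR² = 2.652 kg·m², so I = I_cm + md² = 2.652 + 3.979 = 6.631 kg·m².
L_eq = 6.631/(4.67 × 0.9230) = 1.54 m.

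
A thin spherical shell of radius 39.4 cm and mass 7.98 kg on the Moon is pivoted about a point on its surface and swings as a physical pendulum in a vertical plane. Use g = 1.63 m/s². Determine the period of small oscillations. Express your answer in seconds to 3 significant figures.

I_cm = (2/3)mr² = 0.8259 kg·m². The pivot is at distance d = 0.394 m from the centre of mass.
By the parallel-axis theorem, I = I_cm + md² = 0.8259 + 1.239 = 2.065 kg·m².
T = 2π√(I/(mgd)) = 2π√(2.065/(7.98 × 1.63 × 0.394)) = 3.99 s.

3.99 s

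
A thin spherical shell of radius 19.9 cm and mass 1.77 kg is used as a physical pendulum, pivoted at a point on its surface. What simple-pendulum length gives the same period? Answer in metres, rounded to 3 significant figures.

The equivalent simple-pendulum length is L_eq = I/(md), where I is about the pivot and d = 0.1990 m.
I_cm = (2/3)mR² = 0.04673 kg·m², so I = I_cm + md² = 0.04673 + 0.07009 = 0.1168 kg·m².
L_eq = 0.1168/(1.77 × 0.1990) = 0.332 m.

0.332 m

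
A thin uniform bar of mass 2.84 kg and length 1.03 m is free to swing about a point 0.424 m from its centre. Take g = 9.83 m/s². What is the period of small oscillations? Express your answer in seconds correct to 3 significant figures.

For a physical pendulum T = 2π√(I/(mgd)), with d = 0.4240 m from pivot to centre of mass.
I_cm = mL²/12 = 2.84 × 1.03²/12 = 0.2511 kg·m²; I = I_cm + md² = 0.2511 + 2.84 × 0.4240² = 0.7616 kg·m².
T = 2π√(0.7616/(2.84 × 9.83 × 0.4240)) = 1.59 s.

1.59 s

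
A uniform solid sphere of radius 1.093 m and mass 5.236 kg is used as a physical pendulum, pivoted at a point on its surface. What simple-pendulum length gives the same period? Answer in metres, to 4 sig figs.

1.530 m

The equivalent simple-pendulum length is L_eq = I/(md), where I is about the pivot and d = 1.0930 m.
I_cm = (2/5)mR² = 2.5021 kg·m², so I = I_cm + md² = 2.5021 + 6.2552 = 8.7573 kg·m².
L_eq = 8.7573/(5.236 × 1.0930) = 1.530 m.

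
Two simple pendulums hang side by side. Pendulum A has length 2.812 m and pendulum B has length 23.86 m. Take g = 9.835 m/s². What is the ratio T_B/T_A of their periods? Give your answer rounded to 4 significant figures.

2.913

T ∝ √L, so T_B/T_A = √(L_B/L_A) = √(23.86/2.812) = 2.913.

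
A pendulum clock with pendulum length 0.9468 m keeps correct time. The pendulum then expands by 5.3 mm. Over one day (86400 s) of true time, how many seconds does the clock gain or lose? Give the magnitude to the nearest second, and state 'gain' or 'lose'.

lose 241 s

T ∝ √L, so T'/T = √(0.95210/0.9468) = 1.00279.
In 86400 s of true time the clock registers 86400/1.00279 = 86159.2 s, so it loses 241 s.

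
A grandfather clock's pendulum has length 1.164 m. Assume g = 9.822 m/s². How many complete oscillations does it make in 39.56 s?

T = 2π√(L/g) = 2π√(1.164/9.822) = 2.1630 s.
Number of complete oscillations = ⌊39.56/2.1630⌋ = ⌊18.289⌋ = 18.

18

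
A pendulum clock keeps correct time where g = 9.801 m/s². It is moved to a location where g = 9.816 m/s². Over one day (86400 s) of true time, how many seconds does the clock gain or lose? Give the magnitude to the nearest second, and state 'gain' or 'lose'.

The clock's period scales as T ∝ 1/√g, so T'/T = √(9.801/9.816) = 0.999236.
In 86400 s of true time the clock registers 86400/0.999236 = 86466.1 s, so it gains 66 s.

gain 66 s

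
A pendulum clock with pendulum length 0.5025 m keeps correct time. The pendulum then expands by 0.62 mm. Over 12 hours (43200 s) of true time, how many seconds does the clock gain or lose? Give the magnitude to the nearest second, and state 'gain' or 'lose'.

lose 27 s

T ∝ √L, so T'/T = √(0.50312/0.5025) = 1.00062.
In 43200 s of true time the clock registers 43200/1.00062 = 43173.4 s, so it loses 27 s.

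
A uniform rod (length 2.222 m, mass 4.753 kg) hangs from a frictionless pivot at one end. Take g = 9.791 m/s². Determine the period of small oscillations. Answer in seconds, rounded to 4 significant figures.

2.444 s

For a physical pendulum T = 2π√(I/(mgd)), with d = 1.1110 m from pivot to centre of mass.
I_cm = mL²/12 = 4.753 × 2.222²/12 = 1.9556 kg·m²; I = I_cm + md² = 1.9556 + 4.753 × 1.1110² = 7.8223 kg·m².
T = 2π√(7.8223/(4.753 × 9.791 × 1.1110)) = 2.444 s.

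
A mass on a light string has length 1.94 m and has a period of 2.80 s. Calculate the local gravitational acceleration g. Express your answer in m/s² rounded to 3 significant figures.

9.77 m/s²

From T = 2π√(L/g), g = 4π²L/T² = 4π² × 1.94/2.800² = 9.77 m/s².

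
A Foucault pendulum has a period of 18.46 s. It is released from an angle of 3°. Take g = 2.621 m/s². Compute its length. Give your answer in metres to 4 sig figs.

From T = 2π√(L/g), L = gT²/(4π²) = 2.621 × 18.460²/(4π²) = 22.62 m.

22.62 m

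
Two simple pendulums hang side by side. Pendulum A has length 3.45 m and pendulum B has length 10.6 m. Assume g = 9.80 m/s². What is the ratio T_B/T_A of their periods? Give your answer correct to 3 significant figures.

1.75

T ∝ √L, so T_B/T_A = √(L_B/L_A) = √(10.6/3.45) = 1.75.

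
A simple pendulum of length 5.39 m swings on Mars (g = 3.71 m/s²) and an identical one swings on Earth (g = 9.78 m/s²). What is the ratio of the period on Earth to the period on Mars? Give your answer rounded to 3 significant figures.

T ∝ 1/√g, so T₂/T₁ = √(g₁/g₂) = √(3.71/9.78) = 0.616.

0.616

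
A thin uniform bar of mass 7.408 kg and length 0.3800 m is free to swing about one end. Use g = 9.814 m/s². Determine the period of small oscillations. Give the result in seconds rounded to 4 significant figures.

1.009 s

For a physical pendulum T = 2π√(I/(mgd)), with d = 0.19000 m from pivot to centre of mass.
I_cm = mL²/12 = 7.408 × 0.3800²/12 = 0.089143 kg·m²; I = I_cm + md² = 0.089143 + 7.408 × 0.19000² = 0.35657 kg·m².
T = 2π√(0.35657/(7.408 × 9.814 × 0.19000)) = 1.009 s.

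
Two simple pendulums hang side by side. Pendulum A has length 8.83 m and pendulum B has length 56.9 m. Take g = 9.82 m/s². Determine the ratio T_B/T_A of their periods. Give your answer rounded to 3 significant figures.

2.54

T ∝ √L, so T_B/T_A = √(L_B/L_A) = √(56.9/8.83) = 2.54.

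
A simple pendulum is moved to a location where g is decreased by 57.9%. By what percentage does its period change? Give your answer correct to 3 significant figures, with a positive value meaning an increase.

54.1%

T ∝ 1/√g, so T'/T = 1/√(0.4210) = 1.541.
Percentage change in T = (1.541 − 1) × 100% = 54.1%.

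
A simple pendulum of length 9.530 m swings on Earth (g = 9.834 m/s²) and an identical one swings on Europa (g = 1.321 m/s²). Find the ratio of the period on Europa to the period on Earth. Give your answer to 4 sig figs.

2.728

T ∝ 1/√g, so T₂/T₁ = √(g₁/g₂) = √(9.834/1.321) = 2.728.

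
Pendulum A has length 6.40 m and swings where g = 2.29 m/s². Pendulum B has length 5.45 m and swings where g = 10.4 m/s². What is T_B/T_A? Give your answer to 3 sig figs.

T = 2π√(L/g), so T_B/T_A = √((L_B/g_B)/(L_A/g_A)) = √((5.45/10.4)/(6.40/2.29)) = 0.433.

0.433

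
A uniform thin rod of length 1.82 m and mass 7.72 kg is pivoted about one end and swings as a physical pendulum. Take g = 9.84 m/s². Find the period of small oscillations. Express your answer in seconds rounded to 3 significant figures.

For a physical pendulum T = 2π√(I/(mgd)), with d = 0.9100 m from pivot to centre of mass.
I_cm = mL²/12 = 7.72 × 1.82²/12 = 2.131 kg·m²; I = I_cm + md² = 2.131 + 7.72 × 0.9100² = 8.524 kg·m².
T = 2π√(8.524/(7.72 × 9.84 × 0.9100)) = 2.21 s.

2.21 s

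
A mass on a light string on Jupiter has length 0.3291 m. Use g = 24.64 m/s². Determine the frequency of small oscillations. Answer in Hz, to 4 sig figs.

1.377 Hz

T = 2π√(L/g) = 2π√(0.3291/24.64) = 0.72615 s, so f = 1/T = 1.377 Hz.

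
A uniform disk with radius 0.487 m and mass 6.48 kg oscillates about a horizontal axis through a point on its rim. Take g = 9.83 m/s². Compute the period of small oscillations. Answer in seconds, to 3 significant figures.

I_cm = ½mr² = 0.7684 kg·m². The pivot is at distance d = 0.487 m from the centre of mass.
By the parallel-axis theorem, I = I_cm + md² = 0.7684 + 1.537 = 2.305 kg·m².
T = 2π√(I/(mgd)) = 2π√(2.305/(6.48 × 9.83 × 0.487)) = 1.71 s.

1.71 s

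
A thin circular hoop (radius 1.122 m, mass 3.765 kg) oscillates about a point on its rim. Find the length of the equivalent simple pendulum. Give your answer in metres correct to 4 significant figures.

The equivalent simple-pendulum length is L_eq = I/(md), where I is about the pivot and d = 1.1220 m.
I_cm = mR² = 4.7397 kg·m², so I = I_cm + md² = 4.7397 + 4.7397 = 9.4794 kg·m².
L_eq = 9.4794/(3.765 × 1.1220) = 2.244 m.

2.244 m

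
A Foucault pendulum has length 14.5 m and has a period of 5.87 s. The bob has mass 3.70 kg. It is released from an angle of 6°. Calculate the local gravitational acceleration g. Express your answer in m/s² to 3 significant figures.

From T = 2π√(L/g), g = 4π²L/T² = 4π² × 14.5/5.870² = 16.6 m/s².

16.6 m/s²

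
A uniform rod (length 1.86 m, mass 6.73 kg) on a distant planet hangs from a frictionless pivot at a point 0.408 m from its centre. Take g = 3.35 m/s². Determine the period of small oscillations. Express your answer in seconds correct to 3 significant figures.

For a physical pendulum T = 2π√(I/(mgd)), with d = 0.4080 m from pivot to centre of mass.
I_cm = mL²/12 = 6.73 × 1.86²/12 = 1.940 kg·m²; I = I_cm + md² = 1.940 + 6.73 × 0.4080² = 3.061 kg·m².
T = 2π√(3.061/(6.73 × 3.35 × 0.4080)) = 3.62 s.

3.62 s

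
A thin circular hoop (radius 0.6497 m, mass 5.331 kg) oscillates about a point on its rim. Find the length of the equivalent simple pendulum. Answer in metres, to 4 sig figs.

The equivalent simple-pendulum length is L_eq = I/(md), where I is about the pivot and d = 0.64970 m.
I_cm = mR² = 2.2503 kg·m², so I = I_cm + md² = 2.2503 + 2.2503 = 4.5005 kg·m².
L_eq = 4.5005/(5.331 × 0.64970) = 1.299 m.

1.299 m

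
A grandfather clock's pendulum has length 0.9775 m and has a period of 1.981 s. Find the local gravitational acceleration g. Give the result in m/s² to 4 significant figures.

9.833 m/s²

From T = 2π√(L/g), g = 4π²L/T² = 4π² × 0.9775/1.9810² = 9.833 m/s².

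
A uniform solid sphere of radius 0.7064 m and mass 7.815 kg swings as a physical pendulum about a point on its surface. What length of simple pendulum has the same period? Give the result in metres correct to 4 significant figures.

The equivalent simple-pendulum length is L_eq = I/(md), where I is about the pivot and d = 0.70640 m.
I_cm = (2/5)mR² = 1.5599 kg·m², so I = I_cm + md² = 1.5599 + 3.8997 = 5.4596 kg·m².
L_eq = 5.4596/(7.815 × 0.70640) = 0.9890 m.

0.9890 m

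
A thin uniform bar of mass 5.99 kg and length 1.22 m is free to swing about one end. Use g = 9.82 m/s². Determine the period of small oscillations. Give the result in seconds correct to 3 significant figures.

For a physical pendulum T = 2π√(I/(mgd)), with d = 0.6100 m from pivot to centre of mass.
I_cm = mL²/12 = 5.99 × 1.22²/12 = 0.7430 kg·m²; I = I_cm + md² = 0.7430 + 5.99 × 0.6100² = 2.972 kg·m².
T = 2π√(2.972/(5.99 × 9.82 × 0.6100)) = 1.81 s.

1.81 s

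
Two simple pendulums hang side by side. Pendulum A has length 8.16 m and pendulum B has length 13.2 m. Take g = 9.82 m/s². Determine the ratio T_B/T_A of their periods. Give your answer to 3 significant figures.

T ∝ √L, so T_B/T_A = √(L_B/L_A) = √(13.2/8.16) = 1.27.

1.27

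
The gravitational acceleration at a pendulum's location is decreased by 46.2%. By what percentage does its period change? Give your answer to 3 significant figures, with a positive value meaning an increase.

T ∝ 1/√g, so T'/T = 1/√(0.5380) = 1.363.
Percentage change in T = (1.363 − 1) × 100% = 36.3%.

36.3%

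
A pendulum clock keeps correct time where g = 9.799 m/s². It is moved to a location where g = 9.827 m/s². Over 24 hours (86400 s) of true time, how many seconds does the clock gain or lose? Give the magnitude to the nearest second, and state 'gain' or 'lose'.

The clock's period scales as T ∝ 1/√g, so T'/T = √(9.799/9.827) = 0.998574.
In 86400 s of true time the clock registers 86400/0.998574 = 86523.4 s, so it gains 123 s.

gain 123 s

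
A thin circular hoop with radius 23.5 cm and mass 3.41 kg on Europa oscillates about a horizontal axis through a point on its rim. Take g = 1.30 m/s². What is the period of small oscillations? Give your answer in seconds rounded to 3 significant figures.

3.78 s

I_cm = mr² = 0.1883 kg·m². The pivot is at distance d = 0.235 m from the centre of mass.
By the parallel-axis theorem, I = I_cm + md² = 0.1883 + 0.1883 = 0.3766 kg·m².
T = 2π√(I/(mgd)) = 2π√(0.3766/(3.41 × 1.30 × 0.235)) = 3.78 s.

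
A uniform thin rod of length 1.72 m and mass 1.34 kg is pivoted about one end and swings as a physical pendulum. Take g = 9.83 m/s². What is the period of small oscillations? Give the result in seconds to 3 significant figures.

For a physical pendulum T = 2π√(I/(mgd)), with d = 0.8600 m from pivot to centre of mass.
I_cm = mL²/12 = 1.34 × 1.72²/12 = 0.3304 kg·m²; I = I_cm + md² = 0.3304 + 1.34 × 0.8600² = 1.321 kg·m².
T = 2π√(1.321/(1.34 × 9.83 × 0.8600)) = 2.15 s.

2.15 s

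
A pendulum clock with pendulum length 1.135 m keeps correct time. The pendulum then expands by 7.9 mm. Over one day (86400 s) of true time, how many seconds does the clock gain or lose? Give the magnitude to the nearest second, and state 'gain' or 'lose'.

T ∝ √L, so T'/T = √(1.14290/1.135) = 1.00347.
In 86400 s of true time the clock registers 86400/1.00347 = 86100.9 s, so it loses 299 s.

lose 299 s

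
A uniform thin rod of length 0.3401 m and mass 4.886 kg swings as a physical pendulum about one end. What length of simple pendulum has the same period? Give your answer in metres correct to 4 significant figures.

The equivalent simple-pendulum length is L_eq = I/(md), where I is about the pivot and d = 0.17005 m.
I_cm = (1/12)mL² = 0.047096 kg·m², so I = I_cm + md² = 0.047096 + 0.14129 = 0.18838 kg·m².
L_eq = 0.18838/(4.886 × 0.17005) = 0.2267 m.

0.2267 m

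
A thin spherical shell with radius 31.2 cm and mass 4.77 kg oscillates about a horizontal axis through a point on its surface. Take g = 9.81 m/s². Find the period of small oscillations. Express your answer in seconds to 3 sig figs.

I_cm = (2/3)mr² = 0.3096 kg·m². The pivot is at distance d = 0.312 m from the centre of mass.
By the parallel-axis theorem, I = I_cm + md² = 0.3096 + 0.4643 = 0.7739 kg·m².
T = 2π√(I/(mgd)) = 2π√(0.7739/(4.77 × 9.81 × 0.312)) = 1.45 s.

1.45 s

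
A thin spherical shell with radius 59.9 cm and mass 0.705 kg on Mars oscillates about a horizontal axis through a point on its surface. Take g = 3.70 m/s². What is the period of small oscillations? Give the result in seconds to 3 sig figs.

I_cm = (2/3)mr² = 0.1686 kg·m². The pivot is at distance d = 0.599 m from the centre of mass.
By the parallel-axis theorem, I = I_cm + md² = 0.1686 + 0.2530 = 0.4216 kg·m².
T = 2π√(I/(mgd)) = 2π√(0.4216/(0.705 × 3.70 × 0.599)) = 3.26 s.

3.26 s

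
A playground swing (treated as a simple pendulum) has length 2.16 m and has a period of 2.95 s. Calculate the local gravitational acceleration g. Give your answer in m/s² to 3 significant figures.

From T = 2π√(L/g), g = 4π²L/T² = 4π² × 2.16/2.950² = 9.80 m/s².

9.80 m/s²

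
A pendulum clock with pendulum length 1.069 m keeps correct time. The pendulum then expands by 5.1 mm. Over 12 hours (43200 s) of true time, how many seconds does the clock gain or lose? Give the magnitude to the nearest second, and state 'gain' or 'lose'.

lose 103 s

T ∝ √L, so T'/T = √(1.07410/1.069) = 1.00238.
In 43200 s of true time the clock registers 43200/1.00238 = 43097.3 s, so it loses 103 s.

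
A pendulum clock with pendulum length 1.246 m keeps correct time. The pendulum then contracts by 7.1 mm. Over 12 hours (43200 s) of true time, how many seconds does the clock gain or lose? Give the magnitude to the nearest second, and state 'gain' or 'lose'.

gain 124 s

T ∝ √L, so T'/T = √(1.23890/1.246) = 0.997147.
In 43200 s of true time the clock registers 43200/0.997147 = 43323.6 s, so it gains 124 s.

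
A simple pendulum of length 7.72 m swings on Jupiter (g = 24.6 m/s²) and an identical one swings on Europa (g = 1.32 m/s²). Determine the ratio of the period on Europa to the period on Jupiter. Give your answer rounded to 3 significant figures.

T ∝ 1/√g, so T₂/T₁ = √(g₁/g₂) = √(24.6/1.32) = 4.32.

4.32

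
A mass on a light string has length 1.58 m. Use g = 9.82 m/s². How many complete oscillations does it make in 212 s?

84

T = 2π√(L/g) = 2π√(1.58/9.82) = 2.520 s.
Number of complete oscillations = ⌊212/2.520⌋ = ⌊84.12⌋ = 84.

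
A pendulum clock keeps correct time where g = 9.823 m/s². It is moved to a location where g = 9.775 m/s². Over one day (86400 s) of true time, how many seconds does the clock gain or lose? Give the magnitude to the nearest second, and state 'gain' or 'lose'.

lose 211 s

The clock's period scales as T ∝ 1/√g, so T'/T = √(9.823/9.775) = 1.00245.
In 86400 s of true time the clock registers 86400/1.00245 = 86188.6 s, so it loses 211 s.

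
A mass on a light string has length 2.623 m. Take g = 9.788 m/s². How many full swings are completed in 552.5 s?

169

T = 2π√(L/g) = 2π√(2.623/9.788) = 3.2526 s.
Number of complete oscillations = ⌊552.5/3.2526⌋ = ⌊169.86⌋ = 169.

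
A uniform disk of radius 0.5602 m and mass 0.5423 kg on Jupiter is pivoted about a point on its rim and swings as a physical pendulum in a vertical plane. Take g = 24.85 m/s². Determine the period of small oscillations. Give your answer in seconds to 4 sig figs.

1.155 s

I_cm = ½mr² = 0.085093 kg·m². The pivot is at distance d = 0.5602 m from the centre of mass.
By the parallel-axis theorem, I = I_cm + md² = 0.085093 + 0.17019 = 0.25528 kg·m².
T = 2π√(I/(mgd)) = 2π√(0.25528/(0.5423 × 24.85 × 0.5602)) = 1.155 s.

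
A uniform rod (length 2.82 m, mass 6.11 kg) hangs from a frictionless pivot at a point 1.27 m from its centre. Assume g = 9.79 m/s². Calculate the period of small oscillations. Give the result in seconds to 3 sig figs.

For a physical pendulum T = 2π√(I/(mgd)), with d = 1.270 m from pivot to centre of mass.
I_cm = mL²/12 = 6.11 × 2.82²/12 = 4.049 kg·m²; I = I_cm + md² = 4.049 + 6.11 × 1.270² = 13.90 kg·m².
T = 2π√(13.90/(6.11 × 9.79 × 1.270)) = 2.69 s.

2.69 s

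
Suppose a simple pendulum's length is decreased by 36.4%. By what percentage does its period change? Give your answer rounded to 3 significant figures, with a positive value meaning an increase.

T ∝ √L, so T'/T = √(0.6360) = 0.7975.
Percentage change in T = (0.7975 − 1) × 100% = -20.3%.

-20.3%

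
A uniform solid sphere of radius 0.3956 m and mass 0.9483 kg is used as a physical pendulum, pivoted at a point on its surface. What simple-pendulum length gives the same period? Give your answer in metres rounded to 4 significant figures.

The equivalent simple-pendulum length is L_eq = I/(md), where I is about the pivot and d = 0.39560 m.
I_cm = (2/5)mR² = 0.059363 kg·m², so I = I_cm + md² = 0.059363 + 0.14841 = 0.20777 kg·m².
L_eq = 0.20777/(0.9483 × 0.39560) = 0.5538 m.

0.5538 m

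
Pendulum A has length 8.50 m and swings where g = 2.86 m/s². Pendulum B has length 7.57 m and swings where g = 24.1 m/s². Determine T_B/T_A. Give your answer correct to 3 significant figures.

T = 2π√(L/g), so T_B/T_A = √((L_B/g_B)/(L_A/g_A)) = √((7.57/24.1)/(8.50/2.86)) = 0.325.

0.325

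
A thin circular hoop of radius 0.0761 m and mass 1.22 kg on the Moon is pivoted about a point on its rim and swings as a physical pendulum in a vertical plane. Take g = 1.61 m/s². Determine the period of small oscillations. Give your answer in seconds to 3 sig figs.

1.93 s

I_cm = mr² = 0.007065 kg·m². The pivot is at distance d = 0.0761 m from the centre of mass.
By the parallel-axis theorem, I = I_cm + md² = 0.007065 + 0.007065 = 0.01413 kg·m².
T = 2π√(I/(mgd)) = 2π√(0.01413/(1.22 × 1.61 × 0.0761)) = 1.93 s.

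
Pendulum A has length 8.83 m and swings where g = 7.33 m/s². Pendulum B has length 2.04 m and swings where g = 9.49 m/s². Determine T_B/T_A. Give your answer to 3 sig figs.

0.422

T = 2π√(L/g), so T_B/T_A = √((L_B/g_B)/(L_A/g_A)) = √((2.04/9.49)/(8.83/7.33)) = 0.422.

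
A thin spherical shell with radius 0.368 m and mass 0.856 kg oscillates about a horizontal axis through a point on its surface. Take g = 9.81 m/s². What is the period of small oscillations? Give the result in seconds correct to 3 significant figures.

1.57 s

I_cm = (2/3)mr² = 0.07728 kg·m². The pivot is at distance d = 0.368 m from the centre of mass.
By the parallel-axis theorem, I = I_cm + md² = 0.07728 + 0.1159 = 0.1932 kg·m².
T = 2π√(I/(mgd)) = 2π√(0.1932/(0.856 × 9.81 × 0.368)) = 1.57 s.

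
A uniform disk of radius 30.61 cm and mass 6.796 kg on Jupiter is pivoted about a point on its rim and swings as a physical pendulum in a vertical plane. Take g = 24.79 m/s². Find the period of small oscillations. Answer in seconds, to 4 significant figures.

0.8551 s

I_cm = ½mr² = 0.31838 kg·m². The pivot is at distance d = 0.3061 m from the centre of mass.
By the parallel-axis theorem, I = I_cm + md² = 0.31838 + 0.63677 = 0.95515 kg·m².
T = 2π√(I/(mgd)) = 2π√(0.95515/(6.796 × 24.79 × 0.3061)) = 0.8551 s.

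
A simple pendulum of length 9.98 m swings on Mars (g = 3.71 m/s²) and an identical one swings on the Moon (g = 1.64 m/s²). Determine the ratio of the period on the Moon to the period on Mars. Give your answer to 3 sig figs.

1.50

T ∝ 1/√g, so T₂/T₁ = √(g₁/g₂) = √(3.71/1.64) = 1.50.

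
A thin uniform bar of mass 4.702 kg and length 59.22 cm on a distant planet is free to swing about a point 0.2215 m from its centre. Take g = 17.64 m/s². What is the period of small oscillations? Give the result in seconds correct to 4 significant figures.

0.8894 s

For a physical pendulum T = 2π√(I/(mgd)), with d = 0.22150 m from pivot to centre of mass.
I_cm = mL²/12 = 4.702 × 0.5922²/12 = 0.13742 kg·m²; I = I_cm + md² = 0.13742 + 4.702 × 0.22150² = 0.36811 kg·m².
T = 2π√(0.36811/(4.702 × 17.64 × 0.22150)) = 0.8894 s.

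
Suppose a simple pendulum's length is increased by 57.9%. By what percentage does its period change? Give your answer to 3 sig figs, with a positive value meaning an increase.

25.7%

T ∝ √L, so T'/T = √(1.579) = 1.257.
Percentage change in T = (1.257 − 1) × 100% = 25.7%.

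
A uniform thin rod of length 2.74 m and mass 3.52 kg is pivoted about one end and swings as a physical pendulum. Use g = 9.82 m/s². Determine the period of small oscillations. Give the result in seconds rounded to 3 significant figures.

2.71 s

For a physical pendulum T = 2π√(I/(mgd)), with d = 1.370 m from pivot to centre of mass.
I_cm = mL²/12 = 3.52 × 2.74²/12 = 2.202 kg·m²; I = I_cm + md² = 2.202 + 3.52 × 1.370² = 8.809 kg·m².
T = 2π√(8.809/(3.52 × 9.82 × 1.370)) = 2.71 s.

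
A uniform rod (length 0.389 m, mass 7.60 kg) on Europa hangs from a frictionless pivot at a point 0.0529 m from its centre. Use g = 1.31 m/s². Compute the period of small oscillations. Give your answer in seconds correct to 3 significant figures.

For a physical pendulum T = 2π√(I/(mgd)), with d = 0.05290 m from pivot to centre of mass.
I_cm = mL²/12 = 7.60 × 0.389²/12 = 0.09584 kg·m²; I = I_cm + md² = 0.09584 + 7.60 × 0.05290² = 0.1171 kg·m².
T = 2π√(0.1171/(7.60 × 1.31 × 0.05290)) = 2.96 s.

2.96 s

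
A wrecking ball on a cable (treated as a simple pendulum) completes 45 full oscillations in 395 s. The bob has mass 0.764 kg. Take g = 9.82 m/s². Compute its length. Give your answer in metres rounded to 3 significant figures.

19.2 m

T = 395/45 = 8.778 s.
From T = 2π√(L/g), L = gT²/(4π²) = 9.82 × 8.778²/(4π²) = 19.2 m.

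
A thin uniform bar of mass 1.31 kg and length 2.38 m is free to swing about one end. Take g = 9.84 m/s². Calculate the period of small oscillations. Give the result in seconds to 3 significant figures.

For a physical pendulum T = 2π√(I/(mgd)), with d = 1.190 m from pivot to centre of mass.
I_cm = mL²/12 = 1.31 × 2.38²/12 = 0.6184 kg·m²; I = I_cm + md² = 0.6184 + 1.31 × 1.190² = 2.473 kg·m².
T = 2π√(2.473/(1.31 × 9.84 × 1.190)) = 2.52 s.

2.52 s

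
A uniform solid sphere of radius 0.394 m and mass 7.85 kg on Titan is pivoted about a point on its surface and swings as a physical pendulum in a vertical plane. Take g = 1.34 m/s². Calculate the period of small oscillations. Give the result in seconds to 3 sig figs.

4.03 s

I_cm = (2/5)mr² = 0.4874 kg·m². The pivot is at distance d = 0.394 m from the centre of mass.
By the parallel-axis theorem, I = I_cm + md² = 0.4874 + 1.219 = 1.706 kg·m².
T = 2π√(I/(mgd)) = 2π√(1.706/(7.85 × 1.34 × 0.394)) = 4.03 s.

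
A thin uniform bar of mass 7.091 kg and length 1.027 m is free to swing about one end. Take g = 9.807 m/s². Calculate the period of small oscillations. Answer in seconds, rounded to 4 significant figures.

1.660 s

For a physical pendulum T = 2π√(I/(mgd)), with d = 0.51350 m from pivot to centre of mass.
I_cm = mL²/12 = 7.091 × 1.027²/12 = 0.62326 kg·m²; I = I_cm + md² = 0.62326 + 7.091 × 0.51350² = 2.4930 kg·m².
T = 2π√(2.4930/(7.091 × 9.807 × 0.51350)) = 1.660 s.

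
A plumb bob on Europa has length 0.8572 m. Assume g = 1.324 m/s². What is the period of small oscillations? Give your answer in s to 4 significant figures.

T = 2π√(L/g) = 2π√(0.8572/1.324) = 2π × 0.80463 = 5.056 s.

5.056 s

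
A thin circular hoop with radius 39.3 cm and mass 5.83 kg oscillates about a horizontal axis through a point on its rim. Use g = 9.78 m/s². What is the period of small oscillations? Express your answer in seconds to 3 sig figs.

I_cm = mr² = 0.9004 kg·m². The pivot is at distance d = 0.393 m from the centre of mass.
By the parallel-axis theorem, I = I_cm + md² = 0.9004 + 0.9004 = 1.801 kg·m².
T = 2π√(I/(mgd)) = 2π√(1.801/(5.83 × 9.78 × 0.393)) = 1.78 s.

1.78 s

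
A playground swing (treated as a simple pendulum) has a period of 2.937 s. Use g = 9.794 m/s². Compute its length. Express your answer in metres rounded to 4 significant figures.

2.140 m

From T = 2π√(L/g), L = gT²/(4π²) = 9.794 × 2.9370²/(4π²) = 2.140 m.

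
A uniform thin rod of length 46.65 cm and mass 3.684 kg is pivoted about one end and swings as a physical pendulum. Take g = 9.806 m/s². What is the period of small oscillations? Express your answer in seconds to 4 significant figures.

1.119 s

For a physical pendulum T = 2π√(I/(mgd)), with d = 0.23325 m from pivot to centre of mass.
I_cm = mL²/12 = 3.684 × 0.4665²/12 = 0.066810 kg·m²; I = I_cm + md² = 0.066810 + 3.684 × 0.23325² = 0.26724 kg·m².
T = 2π√(0.26724/(3.684 × 9.806 × 0.23325)) = 1.119 s.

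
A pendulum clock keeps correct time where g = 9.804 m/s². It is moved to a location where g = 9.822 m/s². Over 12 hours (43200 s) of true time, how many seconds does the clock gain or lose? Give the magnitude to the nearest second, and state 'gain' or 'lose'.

gain 40 s

The clock's period scales as T ∝ 1/√g, so T'/T = √(9.804/9.822) = 0.999083.
In 43200 s of true time the clock registers 43200/0.999083 = 43239.6 s, so it gains 40 s.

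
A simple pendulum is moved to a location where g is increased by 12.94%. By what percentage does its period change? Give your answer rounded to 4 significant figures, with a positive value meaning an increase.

-5.903%

T ∝ 1/√g, so T'/T = 1/√(1.1294) = 0.94097.
Percentage change in T = (0.94097 − 1) × 100% = -5.903%.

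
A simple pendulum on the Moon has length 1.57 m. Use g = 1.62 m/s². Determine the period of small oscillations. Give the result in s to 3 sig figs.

6.19 s

T = 2π√(L/g) = 2π√(1.57/1.62) = 2π × 0.9844 = 6.19 s.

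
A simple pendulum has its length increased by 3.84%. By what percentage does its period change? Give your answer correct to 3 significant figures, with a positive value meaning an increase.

1.90%

T ∝ √L, so T'/T = √(1.038) = 1.019.
Percentage change in T = (1.019 − 1) × 100% = 1.90%.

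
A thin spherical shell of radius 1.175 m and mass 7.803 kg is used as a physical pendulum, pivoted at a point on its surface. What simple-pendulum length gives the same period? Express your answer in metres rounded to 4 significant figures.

The equivalent simple-pendulum length is L_eq = I/(md), where I is about the pivot and d = 1.1750 m.
I_cm = (2/3)mR² = 7.1820 kg·m², so I = I_cm + md² = 7.1820 + 10.773 = 17.955 kg·m².
L_eq = 17.955/(7.803 × 1.1750) = 1.958 m.

1.958 m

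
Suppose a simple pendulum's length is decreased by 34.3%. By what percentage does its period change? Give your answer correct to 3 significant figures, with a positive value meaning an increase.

T ∝ √L, so T'/T = √(0.6570) = 0.8106.
Percentage change in T = (0.8106 − 1) × 100% = -18.9%.

-18.9%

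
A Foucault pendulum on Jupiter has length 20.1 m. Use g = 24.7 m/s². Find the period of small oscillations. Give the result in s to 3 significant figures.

T = 2π√(L/g) = 2π√(20.1/24.7) = 2π × 0.9021 = 5.67 s.

5.67 s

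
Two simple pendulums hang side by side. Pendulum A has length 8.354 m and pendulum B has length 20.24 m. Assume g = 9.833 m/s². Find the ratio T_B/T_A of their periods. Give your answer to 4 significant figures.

1.557

T ∝ √L, so T_B/T_A = √(L_B/L_A) = √(20.24/8.354) = 1.557.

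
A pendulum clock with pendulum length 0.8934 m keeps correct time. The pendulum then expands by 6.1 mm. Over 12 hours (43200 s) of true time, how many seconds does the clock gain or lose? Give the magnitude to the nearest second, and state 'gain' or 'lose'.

lose 147 s

T ∝ √L, so T'/T = √(0.89950/0.8934) = 1.00341.
In 43200 s of true time the clock registers 43200/1.00341 = 43053.3 s, so it loses 147 s.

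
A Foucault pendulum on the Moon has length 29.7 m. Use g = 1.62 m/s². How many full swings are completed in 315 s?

T = 2π√(L/g) = 2π√(29.7/1.62) = 26.90 s.
Number of complete oscillations = ⌊315/26.90⌋ = ⌊11.71⌋ = 11.

11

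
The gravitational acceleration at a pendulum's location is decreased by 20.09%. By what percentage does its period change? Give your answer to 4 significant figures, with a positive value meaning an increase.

T ∝ 1/√g, so T'/T = 1/√(0.79910) = 1.1187.
Percentage change in T = (1.1187 − 1) × 100% = 11.87%.

11.87%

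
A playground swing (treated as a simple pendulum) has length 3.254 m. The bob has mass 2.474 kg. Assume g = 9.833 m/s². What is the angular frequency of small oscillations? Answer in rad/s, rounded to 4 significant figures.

1.738 rad/s

ω = √(g/L) = √(9.833/3.254) = 1.738 rad/s.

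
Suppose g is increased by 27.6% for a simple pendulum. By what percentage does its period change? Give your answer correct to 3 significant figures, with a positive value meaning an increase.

T ∝ 1/√g, so T'/T = 1/√(1.276) = 0.8853.
Percentage change in T = (0.8853 − 1) × 100% = -11.5%.

-11.5%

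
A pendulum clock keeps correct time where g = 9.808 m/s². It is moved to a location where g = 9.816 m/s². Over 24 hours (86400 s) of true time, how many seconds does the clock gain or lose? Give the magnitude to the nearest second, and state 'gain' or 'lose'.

gain 35 s

The clock's period scales as T ∝ 1/√g, so T'/T = √(9.808/9.816) = 0.999592.
In 86400 s of true time the clock registers 86400/0.999592 = 86435.2 s, so it gains 35 s.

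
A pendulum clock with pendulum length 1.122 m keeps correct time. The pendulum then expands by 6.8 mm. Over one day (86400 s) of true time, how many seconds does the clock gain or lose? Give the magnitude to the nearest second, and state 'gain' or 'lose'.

T ∝ √L, so T'/T = √(1.12880/1.122) = 1.00303.
In 86400 s of true time the clock registers 86400/1.00303 = 86139.4 s, so it loses 261 s.

lose 261 s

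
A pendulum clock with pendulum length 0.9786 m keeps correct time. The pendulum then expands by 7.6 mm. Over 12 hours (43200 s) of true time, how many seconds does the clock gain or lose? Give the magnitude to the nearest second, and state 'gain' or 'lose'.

lose 167 s

T ∝ √L, so T'/T = √(0.98620/0.9786) = 1.00388.
In 43200 s of true time the clock registers 43200/1.00388 = 43033.2 s, so it loses 167 s.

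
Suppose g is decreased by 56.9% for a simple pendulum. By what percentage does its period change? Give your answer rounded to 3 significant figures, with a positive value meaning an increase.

52.3%

T ∝ 1/√g, so T'/T = 1/√(0.4310) = 1.523.
Percentage change in T = (1.523 − 1) × 100% = 52.3%.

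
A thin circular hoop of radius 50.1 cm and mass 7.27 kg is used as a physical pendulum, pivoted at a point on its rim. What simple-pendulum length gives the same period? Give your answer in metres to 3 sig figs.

1.00 m

The equivalent simple-pendulum length is L_eq = I/(md), where I is about the pivot and d = 0.5010 m.
I_cm = mR² = 1.825 kg·m², so I = I_cm + md² = 1.825 + 1.825 = 3.650 kg·m².
L_eq = 3.650/(7.27 × 0.5010) = 1.00 m.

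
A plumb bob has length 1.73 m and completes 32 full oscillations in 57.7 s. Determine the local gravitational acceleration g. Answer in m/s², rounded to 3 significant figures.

T = 57.7/32 = 1.803 s.
From T = 2π√(L/g), g = 4π²L/T² = 4π² × 1.73/1.803² = 21.0 m/s².

21.0 m/s²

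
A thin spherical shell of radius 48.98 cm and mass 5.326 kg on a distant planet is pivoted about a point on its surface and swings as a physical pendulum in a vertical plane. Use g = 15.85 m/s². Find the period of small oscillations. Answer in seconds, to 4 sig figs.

1.426 s

I_cm = (2/3)mr² = 0.85182 kg·m². The pivot is at distance d = 0.4898 m from the centre of mass.
By the parallel-axis theorem, I = I_cm + md² = 0.85182 + 1.2777 = 2.1295 kg·m².
T = 2π√(I/(mgd)) = 2π√(2.1295/(5.326 × 15.85 × 0.4898)) = 1.426 s.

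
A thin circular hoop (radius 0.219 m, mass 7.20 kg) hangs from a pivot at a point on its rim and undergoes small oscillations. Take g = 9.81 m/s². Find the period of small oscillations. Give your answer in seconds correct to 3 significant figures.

I_cm = mr² = 0.3453 kg·m². The pivot is at distance d = 0.219 m from the centre of mass.
By the parallel-axis theorem, I = I_cm + md² = 0.3453 + 0.3453 = 0.6906 kg·m².
T = 2π√(I/(mgd)) = 2π√(0.6906/(7.20 × 9.81 × 0.219)) = 1.33 s.

1.33 s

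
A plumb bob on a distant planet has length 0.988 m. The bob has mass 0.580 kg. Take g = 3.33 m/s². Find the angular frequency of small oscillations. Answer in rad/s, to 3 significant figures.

1.84 rad/s

ω = √(g/L) = √(3.33/0.988) = 1.84 rad/s.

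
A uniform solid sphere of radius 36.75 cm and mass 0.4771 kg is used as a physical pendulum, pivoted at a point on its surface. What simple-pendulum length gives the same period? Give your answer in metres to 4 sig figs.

0.5145 m

The equivalent simple-pendulum length is L_eq = I/(md), where I is about the pivot and d = 0.36750 m.
I_cm = (2/5)mR² = 0.025774 kg·m², so I = I_cm + md² = 0.025774 + 0.064435 = 0.090209 kg·m².
L_eq = 0.090209/(0.4771 × 0.36750) = 0.5145 m.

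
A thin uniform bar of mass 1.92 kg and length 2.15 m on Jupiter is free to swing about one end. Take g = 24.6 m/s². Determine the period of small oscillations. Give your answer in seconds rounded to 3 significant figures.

1.52 s

For a physical pendulum T = 2π√(I/(mgd)), with d = 1.075 m from pivot to centre of mass.
I_cm = mL²/12 = 1.92 × 2.15²/12 = 0.7396 kg·m²; I = I_cm + md² = 0.7396 + 1.92 × 1.075² = 2.958 kg·m².
T = 2π√(2.958/(1.92 × 24.6 × 1.075)) = 1.52 s.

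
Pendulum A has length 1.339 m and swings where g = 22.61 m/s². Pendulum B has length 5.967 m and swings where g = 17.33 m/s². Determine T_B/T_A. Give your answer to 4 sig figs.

2.411

T = 2π√(L/g), so T_B/T_A = √((L_B/g_B)/(L_A/g_A)) = √((5.967/17.33)/(1.339/22.61)) = 2.411.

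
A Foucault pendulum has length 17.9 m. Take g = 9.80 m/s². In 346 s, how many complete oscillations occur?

T = 2π√(L/g) = 2π√(17.9/9.80) = 8.492 s.
Number of complete oscillations = ⌊346/8.492⌋ = ⌊40.75⌋ = 40.

40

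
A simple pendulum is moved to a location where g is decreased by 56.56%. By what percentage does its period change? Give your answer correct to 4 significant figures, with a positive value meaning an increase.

51.72%

T ∝ 1/√g, so T'/T = 1/√(0.43440) = 1.5172.
Percentage change in T = (1.5172 − 1) × 100% = 51.72%.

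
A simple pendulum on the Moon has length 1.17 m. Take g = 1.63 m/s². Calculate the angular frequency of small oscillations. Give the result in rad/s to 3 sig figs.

1.18 rad/s

ω = √(g/L) = √(1.63/1.17) = 1.18 rad/s.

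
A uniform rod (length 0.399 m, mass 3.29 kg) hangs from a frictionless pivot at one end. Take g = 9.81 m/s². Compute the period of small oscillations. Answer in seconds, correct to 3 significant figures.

For a physical pendulum T = 2π√(I/(mgd)), with d = 0.1995 m from pivot to centre of mass.
I_cm = mL²/12 = 3.29 × 0.399²/12 = 0.04365 kg·m²; I = I_cm + md² = 0.04365 + 3.29 × 0.1995² = 0.1746 kg·m².
T = 2π√(0.1746/(3.29 × 9.81 × 0.1995)) = 1.03 s.

1.03 s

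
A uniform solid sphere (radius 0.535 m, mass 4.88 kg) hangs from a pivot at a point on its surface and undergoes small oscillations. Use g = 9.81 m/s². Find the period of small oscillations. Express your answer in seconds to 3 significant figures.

I_cm = (2/5)mr² = 0.5587 kg·m². The pivot is at distance d = 0.535 m from the centre of mass.
By the parallel-axis theorem, I = I_cm + md² = 0.5587 + 1.397 = 1.955 kg·m².
T = 2π√(I/(mgd)) = 2π√(1.955/(4.88 × 9.81 × 0.535)) = 1.74 s.

1.74 s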